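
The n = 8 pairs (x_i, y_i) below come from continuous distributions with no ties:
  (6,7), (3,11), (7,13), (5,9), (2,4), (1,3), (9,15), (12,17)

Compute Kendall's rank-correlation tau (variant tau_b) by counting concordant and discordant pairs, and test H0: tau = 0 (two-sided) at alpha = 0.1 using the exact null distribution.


Step 1: Enumerate the 28 unordered pairs (i,j) with i<j and classify each by sign(x_j-x_i) * sign(y_j-y_i).
  (1,2):dx=-3,dy=+4->D; (1,3):dx=+1,dy=+6->C; (1,4):dx=-1,dy=+2->D; (1,5):dx=-4,dy=-3->C
  (1,6):dx=-5,dy=-4->C; (1,7):dx=+3,dy=+8->C; (1,8):dx=+6,dy=+10->C; (2,3):dx=+4,dy=+2->C
  (2,4):dx=+2,dy=-2->D; (2,5):dx=-1,dy=-7->C; (2,6):dx=-2,dy=-8->C; (2,7):dx=+6,dy=+4->C
  (2,8):dx=+9,dy=+6->C; (3,4):dx=-2,dy=-4->C; (3,5):dx=-5,dy=-9->C; (3,6):dx=-6,dy=-10->C
  (3,7):dx=+2,dy=+2->C; (3,8):dx=+5,dy=+4->C; (4,5):dx=-3,dy=-5->C; (4,6):dx=-4,dy=-6->C
  (4,7):dx=+4,dy=+6->C; (4,8):dx=+7,dy=+8->C; (5,6):dx=-1,dy=-1->C; (5,7):dx=+7,dy=+11->C
  (5,8):dx=+10,dy=+13->C; (6,7):dx=+8,dy=+12->C; (6,8):dx=+11,dy=+14->C; (7,8):dx=+3,dy=+2->C
Step 2: C = 25, D = 3, total pairs = 28.
Step 3: tau = (C - D)/(n(n-1)/2) = (25 - 3)/28 = 0.785714.
Step 4: Exact two-sided p-value (enumerate n! = 40320 permutations of y under H0): p = 0.005506.
Step 5: alpha = 0.1. reject H0.

tau_b = 0.7857 (C=25, D=3), p = 0.005506, reject H0.


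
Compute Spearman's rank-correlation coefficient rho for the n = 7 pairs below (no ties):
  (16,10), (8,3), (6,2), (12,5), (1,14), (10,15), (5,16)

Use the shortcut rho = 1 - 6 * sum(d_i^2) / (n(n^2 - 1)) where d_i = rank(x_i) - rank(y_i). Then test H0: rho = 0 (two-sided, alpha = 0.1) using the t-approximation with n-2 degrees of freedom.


Step 1: Rank x and y separately (midranks; no ties here).
rank(x): 16->7, 8->4, 6->3, 12->6, 1->1, 10->5, 5->2
rank(y): 10->4, 3->2, 2->1, 5->3, 14->5, 15->6, 16->7
Step 2: d_i = R_x(i) - R_y(i); compute d_i^2.
  (7-4)^2=9, (4-2)^2=4, (3-1)^2=4, (6-3)^2=9, (1-5)^2=16, (5-6)^2=1, (2-7)^2=25
sum(d^2) = 68.
Step 3: rho = 1 - 6*68 / (7*(7^2 - 1)) = 1 - 408/336 = -0.214286.
Step 4: Under H0, t = rho * sqrt((n-2)/(1-rho^2)) = -0.4906 ~ t(5).
Step 5: Two-sided p-value from the t-distribution with 5 df = 0.644512.
Step 6: alpha = 0.1. fail to reject H0.

rho = -0.2143, p = 0.644512, fail to reject H0 at alpha = 0.1.


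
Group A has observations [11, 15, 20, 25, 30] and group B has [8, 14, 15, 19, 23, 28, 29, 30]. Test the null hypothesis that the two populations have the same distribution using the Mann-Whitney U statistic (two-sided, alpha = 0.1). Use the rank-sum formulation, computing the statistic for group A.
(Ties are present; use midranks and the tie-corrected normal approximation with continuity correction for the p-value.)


Step 1: Combine and sort all 13 observations; assign midranks.
sorted (value, group): (8,Y), (11,X), (14,Y), (15,X), (15,Y), (19,Y), (20,X), (23,Y), (25,X), (28,Y), (29,Y), (30,X), (30,Y)
ranks: 8->1, 11->2, 14->3, 15->4.5, 15->4.5, 19->6, 20->7, 23->8, 25->9, 28->10, 29->11, 30->12.5, 30->12.5
Step 2: Rank sum for X: R1 = 2 + 4.5 + 7 + 9 + 12.5 = 35.
Step 3: U_X = R1 - n1(n1+1)/2 = 35 - 5*6/2 = 35 - 15 = 20.
       U_Y = n1*n2 - U_X = 40 - 20 = 20.
Step 4: Ties are present, so use the tie-corrected normal approximation (with continuity correction) for the p-value.
Step 5: p-value = 1.000000; compare to alpha = 0.1. fail to reject H0.

U_X = 20, p = 1.000000, fail to reject H0 at alpha = 0.1.


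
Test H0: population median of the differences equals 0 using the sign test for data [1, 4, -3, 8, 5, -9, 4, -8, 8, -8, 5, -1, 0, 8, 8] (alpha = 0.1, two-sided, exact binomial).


Step 1: Discard zero differences. Original n = 15; n_eff = number of nonzero differences = 14.
Nonzero differences (with sign): +1, +4, -3, +8, +5, -9, +4, -8, +8, -8, +5, -1, +8, +8
Step 2: Count signs: positive = 9, negative = 5.
Step 3: Under H0: P(positive) = 0.5, so the number of positives S ~ Bin(14, 0.5).
Step 4: Two-sided exact p-value = sum of Bin(14,0.5) probabilities at or below the observed probability = 0.423950.
Step 5: alpha = 0.1. fail to reject H0.

n_eff = 14, pos = 9, neg = 5, p = 0.423950, fail to reject H0.


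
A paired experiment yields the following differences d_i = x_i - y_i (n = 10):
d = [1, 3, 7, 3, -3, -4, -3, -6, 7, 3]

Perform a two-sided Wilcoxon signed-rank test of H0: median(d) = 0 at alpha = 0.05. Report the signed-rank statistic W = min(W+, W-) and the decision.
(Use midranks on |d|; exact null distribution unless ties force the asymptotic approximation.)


Step 1: Drop any zero differences (none here) and take |d_i|.
|d| = [1, 3, 7, 3, 3, 4, 3, 6, 7, 3]
Step 2: Midrank |d_i| (ties get averaged ranks).
ranks: |1|->1, |3|->4, |7|->9.5, |3|->4, |3|->4, |4|->7, |3|->4, |6|->8, |7|->9.5, |3|->4
Step 3: Attach original signs; sum ranks with positive sign and with negative sign.
W+ = 1 + 4 + 9.5 + 4 + 9.5 + 4 = 32
W- = 4 + 7 + 4 + 8 = 23
(Check: W+ + W- = 55 should equal n(n+1)/2 = 55.)
Step 4: Test statistic W = min(W+, W-) = 23.
Step 5: Ties in |d|, so use the tie-corrected normal approximation.
        E[W] = n(n+1)/4 = 10*11/4 = 27.5.
        Tie groups: |d|=3 (t=5), |d|=7 (t=2); sum(t^3 - t) = 126.
        Var[W] = n(n+1)(2n+1)/24 - sum(t^3-t)/48 = 2310/24 - 126/48 = 93.625.
        z = (W - E[W]) / sqrt(Var[W]) = (23 - 27.5) / 9.6760 = -0.4651.
        Two-sided p = 2*Phi(z) = 0.641883.
Step 6: alpha = 0.05. fail to reject H0.

W+ = 32, W- = 23, W = min = 23, p = 0.641883, fail to reject H0.


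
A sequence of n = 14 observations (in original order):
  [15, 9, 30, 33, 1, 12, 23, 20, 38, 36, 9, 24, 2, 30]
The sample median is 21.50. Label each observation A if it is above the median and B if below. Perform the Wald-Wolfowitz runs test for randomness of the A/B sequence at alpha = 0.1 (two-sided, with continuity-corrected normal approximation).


Step 1: Compute median = 21.50; label A = above, B = below.
Labels in order: BBAABBABAABABA  (n_A = 7, n_B = 7)
Step 2: Count runs R = 10.
Step 3: Under H0 (random ordering), E[R] = 2*n_A*n_B/(n_A+n_B) + 1 = 2*7*7/14 + 1 = 8.0000.
        Var[R] = 2*n_A*n_B*(2*n_A*n_B - n_A - n_B) / ((n_A+n_B)^2 * (n_A+n_B-1)) = 8232/2548 = 3.2308.
        SD[R] = 1.7974.
Step 4: Continuity-corrected z = (R - 0.5 - E[R]) / SD[R] = (10 - 0.5 - 8.0000) / 1.7974 = 0.8345.
Step 5: Two-sided p-value via normal approximation = 2*(1 - Phi(|z|)) = 0.403986.
Step 6: alpha = 0.1. fail to reject H0.

R = 10, z = 0.8345, p = 0.403986, fail to reject H0.


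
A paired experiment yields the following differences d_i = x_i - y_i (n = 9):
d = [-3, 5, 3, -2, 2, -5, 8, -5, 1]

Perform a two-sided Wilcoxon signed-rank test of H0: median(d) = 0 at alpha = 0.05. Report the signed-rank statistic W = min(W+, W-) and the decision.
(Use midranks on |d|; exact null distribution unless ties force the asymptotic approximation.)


Step 1: Drop any zero differences (none here) and take |d_i|.
|d| = [3, 5, 3, 2, 2, 5, 8, 5, 1]
Step 2: Midrank |d_i| (ties get averaged ranks).
ranks: |3|->4.5, |5|->7, |3|->4.5, |2|->2.5, |2|->2.5, |5|->7, |8|->9, |5|->7, |1|->1
Step 3: Attach original signs; sum ranks with positive sign and with negative sign.
W+ = 7 + 4.5 + 2.5 + 9 + 1 = 24
W- = 4.5 + 2.5 + 7 + 7 = 21
(Check: W+ + W- = 45 should equal n(n+1)/2 = 45.)
Step 4: Test statistic W = min(W+, W-) = 21.
Step 5: Ties in |d|, so use the tie-corrected normal approximation.
        E[W] = n(n+1)/4 = 9*10/4 = 22.5.
        Tie groups: |d|=2 (t=2), |d|=3 (t=2), |d|=5 (t=3); sum(t^3 - t) = 36.
        Var[W] = n(n+1)(2n+1)/24 - sum(t^3-t)/48 = 1710/24 - 36/48 = 70.5.
        z = (W - E[W]) / sqrt(Var[W]) = (21 - 22.5) / 8.3964 = -0.1786.
        Two-sided p = 2*Phi(z) = 0.858215.
Step 6: alpha = 0.05. fail to reject H0.

W+ = 24, W- = 21, W = min = 21, p = 0.858215, fail to reject H0.


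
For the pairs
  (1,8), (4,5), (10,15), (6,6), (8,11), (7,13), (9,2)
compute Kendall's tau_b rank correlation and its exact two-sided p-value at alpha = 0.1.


Step 1: Enumerate the 21 unordered pairs (i,j) with i<j and classify each by sign(x_j-x_i) * sign(y_j-y_i).
  (1,2):dx=+3,dy=-3->D; (1,3):dx=+9,dy=+7->C; (1,4):dx=+5,dy=-2->D; (1,5):dx=+7,dy=+3->C
  (1,6):dx=+6,dy=+5->C; (1,7):dx=+8,dy=-6->D; (2,3):dx=+6,dy=+10->C; (2,4):dx=+2,dy=+1->C
  (2,5):dx=+4,dy=+6->C; (2,6):dx=+3,dy=+8->C; (2,7):dx=+5,dy=-3->D; (3,4):dx=-4,dy=-9->C
  (3,5):dx=-2,dy=-4->C; (3,6):dx=-3,dy=-2->C; (3,7):dx=-1,dy=-13->C; (4,5):dx=+2,dy=+5->C
  (4,6):dx=+1,dy=+7->C; (4,7):dx=+3,dy=-4->D; (5,6):dx=-1,dy=+2->D; (5,7):dx=+1,dy=-9->D
  (6,7):dx=+2,dy=-11->D
Step 2: C = 13, D = 8, total pairs = 21.
Step 3: tau = (C - D)/(n(n-1)/2) = (13 - 8)/21 = 0.238095.
Step 4: Exact two-sided p-value (enumerate n! = 5040 permutations of y under H0): p = 0.561905.
Step 5: alpha = 0.1. fail to reject H0.

tau_b = 0.2381 (C=13, D=8), p = 0.561905, fail to reject H0.


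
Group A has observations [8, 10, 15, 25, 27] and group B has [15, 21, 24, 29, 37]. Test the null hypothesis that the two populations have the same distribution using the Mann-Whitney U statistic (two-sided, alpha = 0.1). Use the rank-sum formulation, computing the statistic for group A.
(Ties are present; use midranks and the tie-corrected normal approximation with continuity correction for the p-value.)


Step 1: Combine and sort all 10 observations; assign midranks.
sorted (value, group): (8,X), (10,X), (15,X), (15,Y), (21,Y), (24,Y), (25,X), (27,X), (29,Y), (37,Y)
ranks: 8->1, 10->2, 15->3.5, 15->3.5, 21->5, 24->6, 25->7, 27->8, 29->9, 37->10
Step 2: Rank sum for X: R1 = 1 + 2 + 3.5 + 7 + 8 = 21.5.
Step 3: U_X = R1 - n1(n1+1)/2 = 21.5 - 5*6/2 = 21.5 - 15 = 6.5.
       U_Y = n1*n2 - U_X = 25 - 6.5 = 18.5.
Step 4: Ties are present, so use the tie-corrected normal approximation (with continuity correction) for the p-value.
Step 5: p-value = 0.249153; compare to alpha = 0.1. fail to reject H0.

U_X = 6.5, p = 0.249153, fail to reject H0 at alpha = 0.1.


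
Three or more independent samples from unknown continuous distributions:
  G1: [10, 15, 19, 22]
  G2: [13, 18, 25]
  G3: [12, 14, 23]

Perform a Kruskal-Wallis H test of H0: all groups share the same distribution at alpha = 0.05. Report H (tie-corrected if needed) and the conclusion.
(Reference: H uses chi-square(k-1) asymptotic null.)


Step 1: Combine all N = 10 observations and assign midranks.
sorted (value, group, rank): (10,G1,1), (12,G3,2), (13,G2,3), (14,G3,4), (15,G1,5), (18,G2,6), (19,G1,7), (22,G1,8), (23,G3,9), (25,G2,10)
Step 2: Sum ranks within each group.
R_1 = 21 (n_1 = 4)
R_2 = 19 (n_2 = 3)
R_3 = 15 (n_3 = 3)
Step 3: H = 12/(N(N+1)) * sum(R_i^2/n_i) - 3(N+1)
     = 12/(10*11) * (21^2/4 + 19^2/3 + 15^2/3) - 3*11
     = 0.109091 * 305.583 - 33
     = 0.336364.
Step 4: No ties, so H is used without correction.
Step 5: Under H0, H ~ chi^2(2); p-value = 0.845200.
Step 6: alpha = 0.05. fail to reject H0.

H = 0.3364, df = 2, p = 0.845200, fail to reject H0.


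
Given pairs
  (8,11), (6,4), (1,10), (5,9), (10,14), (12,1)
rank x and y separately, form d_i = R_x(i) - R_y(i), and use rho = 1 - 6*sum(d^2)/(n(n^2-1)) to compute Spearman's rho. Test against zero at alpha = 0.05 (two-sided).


Step 1: Rank x and y separately (midranks; no ties here).
rank(x): 8->4, 6->3, 1->1, 5->2, 10->5, 12->6
rank(y): 11->5, 4->2, 10->4, 9->3, 14->6, 1->1
Step 2: d_i = R_x(i) - R_y(i); compute d_i^2.
  (4-5)^2=1, (3-2)^2=1, (1-4)^2=9, (2-3)^2=1, (5-6)^2=1, (6-1)^2=25
sum(d^2) = 38.
Step 3: rho = 1 - 6*38 / (6*(6^2 - 1)) = 1 - 228/210 = -0.085714.
Step 4: Under H0, t = rho * sqrt((n-2)/(1-rho^2)) = -0.1721 ~ t(4).
Step 5: Two-sided p-value from the t-distribution with 4 df = 0.871743.
Step 6: alpha = 0.05. fail to reject H0.

rho = -0.0857, p = 0.871743, fail to reject H0 at alpha = 0.05.


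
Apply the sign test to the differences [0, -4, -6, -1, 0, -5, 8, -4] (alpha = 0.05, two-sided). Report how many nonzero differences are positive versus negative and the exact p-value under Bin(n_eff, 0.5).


Step 1: Discard zero differences. Original n = 8; n_eff = number of nonzero differences = 6.
Nonzero differences (with sign): -4, -6, -1, -5, +8, -4
Step 2: Count signs: positive = 1, negative = 5.
Step 3: Under H0: P(positive) = 0.5, so the number of positives S ~ Bin(6, 0.5).
Step 4: Two-sided exact p-value = sum of Bin(6,0.5) probabilities at or below the observed probability = 0.218750.
Step 5: alpha = 0.05. fail to reject H0.

n_eff = 6, pos = 1, neg = 5, p = 0.218750, fail to reject H0.


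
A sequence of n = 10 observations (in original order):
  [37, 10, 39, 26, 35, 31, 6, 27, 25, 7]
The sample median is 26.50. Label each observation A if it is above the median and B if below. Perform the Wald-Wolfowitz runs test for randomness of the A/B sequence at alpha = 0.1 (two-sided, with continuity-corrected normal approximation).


Step 1: Compute median = 26.50; label A = above, B = below.
Labels in order: ABABAABABB  (n_A = 5, n_B = 5)
Step 2: Count runs R = 8.
Step 3: Under H0 (random ordering), E[R] = 2*n_A*n_B/(n_A+n_B) + 1 = 2*5*5/10 + 1 = 6.0000.
        Var[R] = 2*n_A*n_B*(2*n_A*n_B - n_A - n_B) / ((n_A+n_B)^2 * (n_A+n_B-1)) = 2000/900 = 2.2222.
        SD[R] = 1.4907.
Step 4: Continuity-corrected z = (R - 0.5 - E[R]) / SD[R] = (8 - 0.5 - 6.0000) / 1.4907 = 1.0062.
Step 5: Two-sided p-value via normal approximation = 2*(1 - Phi(|z|)) = 0.314305.
Step 6: alpha = 0.1. fail to reject H0.

R = 8, z = 1.0062, p = 0.314305, fail to reject H0.


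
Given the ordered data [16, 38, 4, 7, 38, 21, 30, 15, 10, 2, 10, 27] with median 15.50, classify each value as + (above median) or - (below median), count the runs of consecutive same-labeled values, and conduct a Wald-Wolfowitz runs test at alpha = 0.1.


Step 1: Compute median = 15.50; label A = above, B = below.
Labels in order: AABBAAABBBBA  (n_A = 6, n_B = 6)
Step 2: Count runs R = 5.
Step 3: Under H0 (random ordering), E[R] = 2*n_A*n_B/(n_A+n_B) + 1 = 2*6*6/12 + 1 = 7.0000.
        Var[R] = 2*n_A*n_B*(2*n_A*n_B - n_A - n_B) / ((n_A+n_B)^2 * (n_A+n_B-1)) = 4320/1584 = 2.7273.
        SD[R] = 1.6514.
Step 4: Continuity-corrected z = (R + 0.5 - E[R]) / SD[R] = (5 + 0.5 - 7.0000) / 1.6514 = -0.9083.
Step 5: Two-sided p-value via normal approximation = 2*(1 - Phi(|z|)) = 0.363722.
Step 6: alpha = 0.1. fail to reject H0.

R = 5, z = -0.9083, p = 0.363722, fail to reject H0.


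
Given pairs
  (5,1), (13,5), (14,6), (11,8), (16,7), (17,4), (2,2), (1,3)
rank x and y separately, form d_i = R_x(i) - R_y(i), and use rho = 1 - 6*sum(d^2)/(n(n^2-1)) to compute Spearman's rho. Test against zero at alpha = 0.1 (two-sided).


Step 1: Rank x and y separately (midranks; no ties here).
rank(x): 5->3, 13->5, 14->6, 11->4, 16->7, 17->8, 2->2, 1->1
rank(y): 1->1, 5->5, 6->6, 8->8, 7->7, 4->4, 2->2, 3->3
Step 2: d_i = R_x(i) - R_y(i); compute d_i^2.
  (3-1)^2=4, (5-5)^2=0, (6-6)^2=0, (4-8)^2=16, (7-7)^2=0, (8-4)^2=16, (2-2)^2=0, (1-3)^2=4
sum(d^2) = 40.
Step 3: rho = 1 - 6*40 / (8*(8^2 - 1)) = 1 - 240/504 = 0.523810.
Step 4: Under H0, t = rho * sqrt((n-2)/(1-rho^2)) = 1.5062 ~ t(6).
Step 5: Two-sided p-value from the t-distribution with 6 df = 0.182721.
Step 6: alpha = 0.1. fail to reject H0.

rho = 0.5238, p = 0.182721, fail to reject H0 at alpha = 0.1.


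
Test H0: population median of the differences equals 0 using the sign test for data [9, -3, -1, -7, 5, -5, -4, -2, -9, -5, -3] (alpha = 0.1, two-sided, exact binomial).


Step 1: Discard zero differences. Original n = 11; n_eff = number of nonzero differences = 11.
Nonzero differences (with sign): +9, -3, -1, -7, +5, -5, -4, -2, -9, -5, -3
Step 2: Count signs: positive = 2, negative = 9.
Step 3: Under H0: P(positive) = 0.5, so the number of positives S ~ Bin(11, 0.5).
Step 4: Two-sided exact p-value = sum of Bin(11,0.5) probabilities at or below the observed probability = 0.065430.
Step 5: alpha = 0.1. reject H0.

n_eff = 11, pos = 2, neg = 9, p = 0.065430, reject H0.


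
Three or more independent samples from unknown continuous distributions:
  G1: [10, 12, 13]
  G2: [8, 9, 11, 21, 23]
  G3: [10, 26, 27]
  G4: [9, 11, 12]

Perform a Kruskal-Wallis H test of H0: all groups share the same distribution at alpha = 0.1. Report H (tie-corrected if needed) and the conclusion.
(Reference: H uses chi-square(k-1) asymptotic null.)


Step 1: Combine all N = 14 observations and assign midranks.
sorted (value, group, rank): (8,G2,1), (9,G2,2.5), (9,G4,2.5), (10,G1,4.5), (10,G3,4.5), (11,G2,6.5), (11,G4,6.5), (12,G1,8.5), (12,G4,8.5), (13,G1,10), (21,G2,11), (23,G2,12), (26,G3,13), (27,G3,14)
Step 2: Sum ranks within each group.
R_1 = 23 (n_1 = 3)
R_2 = 33 (n_2 = 5)
R_3 = 31.5 (n_3 = 3)
R_4 = 17.5 (n_4 = 3)
Step 3: H = 12/(N(N+1)) * sum(R_i^2/n_i) - 3(N+1)
     = 12/(14*15) * (23^2/3 + 33^2/5 + 31.5^2/3 + 17.5^2/3) - 3*15
     = 0.057143 * 826.967 - 45
     = 2.255238.
Step 4: Ties present; correction factor C = 1 - 24/(14^3 - 14) = 0.991209. Corrected H = 2.255238 / 0.991209 = 2.275240.
Step 5: Under H0, H ~ chi^2(3); p-value = 0.517281.
Step 6: alpha = 0.1. fail to reject H0.

H = 2.2752, df = 3, p = 0.517281, fail to reject H0.


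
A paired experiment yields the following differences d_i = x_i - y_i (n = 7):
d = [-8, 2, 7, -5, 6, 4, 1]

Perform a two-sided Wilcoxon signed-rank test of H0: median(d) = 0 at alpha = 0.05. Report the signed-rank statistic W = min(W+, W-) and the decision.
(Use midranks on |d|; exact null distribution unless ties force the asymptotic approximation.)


Step 1: Drop any zero differences (none here) and take |d_i|.
|d| = [8, 2, 7, 5, 6, 4, 1]
Step 2: Midrank |d_i| (ties get averaged ranks).
ranks: |8|->7, |2|->2, |7|->6, |5|->4, |6|->5, |4|->3, |1|->1
Step 3: Attach original signs; sum ranks with positive sign and with negative sign.
W+ = 2 + 6 + 5 + 3 + 1 = 17
W- = 7 + 4 = 11
(Check: W+ + W- = 28 should equal n(n+1)/2 = 28.)
Step 4: Test statistic W = min(W+, W-) = 11.
Step 5: No ties, so the exact null distribution over the 2^7 = 128 sign assignments gives the two-sided p-value = 0.687500.
Step 6: alpha = 0.05. fail to reject H0.

W+ = 17, W- = 11, W = min = 11, p = 0.687500, fail to reject H0.


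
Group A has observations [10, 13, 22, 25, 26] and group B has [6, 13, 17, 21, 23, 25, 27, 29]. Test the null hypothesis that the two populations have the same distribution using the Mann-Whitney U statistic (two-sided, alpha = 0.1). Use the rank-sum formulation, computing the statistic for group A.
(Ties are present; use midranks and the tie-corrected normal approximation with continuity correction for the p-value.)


Step 1: Combine and sort all 13 observations; assign midranks.
sorted (value, group): (6,Y), (10,X), (13,X), (13,Y), (17,Y), (21,Y), (22,X), (23,Y), (25,X), (25,Y), (26,X), (27,Y), (29,Y)
ranks: 6->1, 10->2, 13->3.5, 13->3.5, 17->5, 21->6, 22->7, 23->8, 25->9.5, 25->9.5, 26->11, 27->12, 29->13
Step 2: Rank sum for X: R1 = 2 + 3.5 + 7 + 9.5 + 11 = 33.
Step 3: U_X = R1 - n1(n1+1)/2 = 33 - 5*6/2 = 33 - 15 = 18.
       U_Y = n1*n2 - U_X = 40 - 18 = 22.
Step 4: Ties are present, so use the tie-corrected normal approximation (with continuity correction) for the p-value.
Step 5: p-value = 0.825728; compare to alpha = 0.1. fail to reject H0.

U_X = 18, p = 0.825728, fail to reject H0 at alpha = 0.1.


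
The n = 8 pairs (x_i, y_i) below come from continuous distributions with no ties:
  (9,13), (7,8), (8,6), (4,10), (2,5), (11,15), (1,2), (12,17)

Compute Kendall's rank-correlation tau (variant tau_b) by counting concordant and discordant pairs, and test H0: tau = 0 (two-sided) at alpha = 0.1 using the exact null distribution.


Step 1: Enumerate the 28 unordered pairs (i,j) with i<j and classify each by sign(x_j-x_i) * sign(y_j-y_i).
  (1,2):dx=-2,dy=-5->C; (1,3):dx=-1,dy=-7->C; (1,4):dx=-5,dy=-3->C; (1,5):dx=-7,dy=-8->C
  (1,6):dx=+2,dy=+2->C; (1,7):dx=-8,dy=-11->C; (1,8):dx=+3,dy=+4->C; (2,3):dx=+1,dy=-2->D
  (2,4):dx=-3,dy=+2->D; (2,5):dx=-5,dy=-3->C; (2,6):dx=+4,dy=+7->C; (2,7):dx=-6,dy=-6->C
  (2,8):dx=+5,dy=+9->C; (3,4):dx=-4,dy=+4->D; (3,5):dx=-6,dy=-1->C; (3,6):dx=+3,dy=+9->C
  (3,7):dx=-7,dy=-4->C; (3,8):dx=+4,dy=+11->C; (4,5):dx=-2,dy=-5->C; (4,6):dx=+7,dy=+5->C
  (4,7):dx=-3,dy=-8->C; (4,8):dx=+8,dy=+7->C; (5,6):dx=+9,dy=+10->C; (5,7):dx=-1,dy=-3->C
  (5,8):dx=+10,dy=+12->C; (6,7):dx=-10,dy=-13->C; (6,8):dx=+1,dy=+2->C; (7,8):dx=+11,dy=+15->C
Step 2: C = 25, D = 3, total pairs = 28.
Step 3: tau = (C - D)/(n(n-1)/2) = (25 - 3)/28 = 0.785714.
Step 4: Exact two-sided p-value (enumerate n! = 40320 permutations of y under H0): p = 0.005506.
Step 5: alpha = 0.1. reject H0.

tau_b = 0.7857 (C=25, D=3), p = 0.005506, reject H0.


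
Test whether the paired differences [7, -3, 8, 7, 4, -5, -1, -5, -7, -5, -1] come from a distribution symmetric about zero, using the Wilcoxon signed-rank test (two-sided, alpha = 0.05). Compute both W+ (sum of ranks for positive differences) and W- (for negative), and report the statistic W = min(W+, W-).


Step 1: Drop any zero differences (none here) and take |d_i|.
|d| = [7, 3, 8, 7, 4, 5, 1, 5, 7, 5, 1]
Step 2: Midrank |d_i| (ties get averaged ranks).
ranks: |7|->9, |3|->3, |8|->11, |7|->9, |4|->4, |5|->6, |1|->1.5, |5|->6, |7|->9, |5|->6, |1|->1.5
Step 3: Attach original signs; sum ranks with positive sign and with negative sign.
W+ = 9 + 11 + 9 + 4 = 33
W- = 3 + 6 + 1.5 + 6 + 9 + 6 + 1.5 = 33
(Check: W+ + W- = 66 should equal n(n+1)/2 = 66.)
Step 4: Test statistic W = min(W+, W-) = 33.
Step 5: Ties in |d|, so use the tie-corrected normal approximation.
        E[W] = n(n+1)/4 = 11*12/4 = 33.
        Tie groups: |d|=1 (t=2), |d|=5 (t=3), |d|=7 (t=3); sum(t^3 - t) = 54.
        Var[W] = n(n+1)(2n+1)/24 - sum(t^3-t)/48 = 3036/24 - 54/48 = 125.375.
        z = (W - E[W]) / sqrt(Var[W]) = (33 - 33) / 11.1971 = 0.0000.
        Two-sided p = 2*Phi(z) = 1.000000.
Step 6: alpha = 0.05. fail to reject H0.

W+ = 33, W- = 33, W = min = 33, p = 1.000000, fail to reject H0.


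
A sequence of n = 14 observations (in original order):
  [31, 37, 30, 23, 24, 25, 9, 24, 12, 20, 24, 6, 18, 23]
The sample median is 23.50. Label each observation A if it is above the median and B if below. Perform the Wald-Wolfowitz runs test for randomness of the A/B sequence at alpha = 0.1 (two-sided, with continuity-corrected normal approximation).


Step 1: Compute median = 23.50; label A = above, B = below.
Labels in order: AAABAABABBABBB  (n_A = 7, n_B = 7)
Step 2: Count runs R = 8.
Step 3: Under H0 (random ordering), E[R] = 2*n_A*n_B/(n_A+n_B) + 1 = 2*7*7/14 + 1 = 8.0000.
        Var[R] = 2*n_A*n_B*(2*n_A*n_B - n_A - n_B) / ((n_A+n_B)^2 * (n_A+n_B-1)) = 8232/2548 = 3.2308.
        SD[R] = 1.7974.
Step 4: R = E[R], so z = 0 with no continuity correction.
Step 5: Two-sided p-value via normal approximation = 2*(1 - Phi(|z|)) = 1.000000.
Step 6: alpha = 0.1. fail to reject H0.

R = 8, z = 0.0000, p = 1.000000, fail to reject H0.


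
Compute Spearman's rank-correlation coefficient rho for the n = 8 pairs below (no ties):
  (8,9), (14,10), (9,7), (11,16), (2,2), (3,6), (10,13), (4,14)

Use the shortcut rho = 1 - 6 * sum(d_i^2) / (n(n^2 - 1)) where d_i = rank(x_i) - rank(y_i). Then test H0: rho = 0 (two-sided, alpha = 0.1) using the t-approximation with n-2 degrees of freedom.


Step 1: Rank x and y separately (midranks; no ties here).
rank(x): 8->4, 14->8, 9->5, 11->7, 2->1, 3->2, 10->6, 4->3
rank(y): 9->4, 10->5, 7->3, 16->8, 2->1, 6->2, 13->6, 14->7
Step 2: d_i = R_x(i) - R_y(i); compute d_i^2.
  (4-4)^2=0, (8-5)^2=9, (5-3)^2=4, (7-8)^2=1, (1-1)^2=0, (2-2)^2=0, (6-6)^2=0, (3-7)^2=16
sum(d^2) = 30.
Step 3: rho = 1 - 6*30 / (8*(8^2 - 1)) = 1 - 180/504 = 0.642857.
Step 4: Under H0, t = rho * sqrt((n-2)/(1-rho^2)) = 2.0557 ~ t(6).
Step 5: Two-sided p-value from the t-distribution with 6 df = 0.085559.
Step 6: alpha = 0.1. reject H0.

rho = 0.6429, p = 0.085559, reject H0 at alpha = 0.1.


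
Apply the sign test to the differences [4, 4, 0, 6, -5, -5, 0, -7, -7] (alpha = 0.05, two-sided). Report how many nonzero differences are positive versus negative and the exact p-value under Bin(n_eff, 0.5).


Step 1: Discard zero differences. Original n = 9; n_eff = number of nonzero differences = 7.
Nonzero differences (with sign): +4, +4, +6, -5, -5, -7, -7
Step 2: Count signs: positive = 3, negative = 4.
Step 3: Under H0: P(positive) = 0.5, so the number of positives S ~ Bin(7, 0.5).
Step 4: Two-sided exact p-value = sum of Bin(7,0.5) probabilities at or below the observed probability = 1.000000.
Step 5: alpha = 0.05. fail to reject H0.

n_eff = 7, pos = 3, neg = 4, p = 1.000000, fail to reject H0.


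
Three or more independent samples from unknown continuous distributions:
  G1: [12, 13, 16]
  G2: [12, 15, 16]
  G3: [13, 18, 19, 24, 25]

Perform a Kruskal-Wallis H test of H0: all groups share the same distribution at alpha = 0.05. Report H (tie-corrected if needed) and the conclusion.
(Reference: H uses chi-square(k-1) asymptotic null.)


Step 1: Combine all N = 11 observations and assign midranks.
sorted (value, group, rank): (12,G1,1.5), (12,G2,1.5), (13,G1,3.5), (13,G3,3.5), (15,G2,5), (16,G1,6.5), (16,G2,6.5), (18,G3,8), (19,G3,9), (24,G3,10), (25,G3,11)
Step 2: Sum ranks within each group.
R_1 = 11.5 (n_1 = 3)
R_2 = 13 (n_2 = 3)
R_3 = 41.5 (n_3 = 5)
Step 3: H = 12/(N(N+1)) * sum(R_i^2/n_i) - 3(N+1)
     = 12/(11*12) * (11.5^2/3 + 13^2/3 + 41.5^2/5) - 3*12
     = 0.090909 * 444.867 - 36
     = 4.442424.
Step 4: Ties present; correction factor C = 1 - 18/(11^3 - 11) = 0.986364. Corrected H = 4.442424 / 0.986364 = 4.503840.
Step 5: Under H0, H ~ chi^2(2); p-value = 0.105197.
Step 6: alpha = 0.05. fail to reject H0.

H = 4.5038, df = 2, p = 0.105197, fail to reject H0.


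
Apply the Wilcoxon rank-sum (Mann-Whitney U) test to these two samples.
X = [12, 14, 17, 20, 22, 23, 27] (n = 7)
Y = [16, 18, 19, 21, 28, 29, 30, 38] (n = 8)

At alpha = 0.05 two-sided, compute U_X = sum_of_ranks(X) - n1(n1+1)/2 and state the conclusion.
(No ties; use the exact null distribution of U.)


Step 1: Combine and sort all 15 observations; assign midranks.
sorted (value, group): (12,X), (14,X), (16,Y), (17,X), (18,Y), (19,Y), (20,X), (21,Y), (22,X), (23,X), (27,X), (28,Y), (29,Y), (30,Y), (38,Y)
ranks: 12->1, 14->2, 16->3, 17->4, 18->5, 19->6, 20->7, 21->8, 22->9, 23->10, 27->11, 28->12, 29->13, 30->14, 38->15
Step 2: Rank sum for X: R1 = 1 + 2 + 4 + 7 + 9 + 10 + 11 = 44.
Step 3: U_X = R1 - n1(n1+1)/2 = 44 - 7*8/2 = 44 - 28 = 16.
       U_Y = n1*n2 - U_X = 56 - 16 = 40.
Step 4: No ties, so the exact null distribution of U (based on enumerating the C(15,7) = 6435 equally likely rank assignments) gives the two-sided p-value.
Step 5: p-value = 0.189277; compare to alpha = 0.05. fail to reject H0.

U_X = 16, p = 0.189277, fail to reject H0 at alpha = 0.05.


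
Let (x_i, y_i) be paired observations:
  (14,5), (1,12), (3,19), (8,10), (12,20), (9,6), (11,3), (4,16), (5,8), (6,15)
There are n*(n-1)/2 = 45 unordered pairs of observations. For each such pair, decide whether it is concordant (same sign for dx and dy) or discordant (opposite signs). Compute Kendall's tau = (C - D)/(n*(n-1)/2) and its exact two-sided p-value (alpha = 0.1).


Step 1: Enumerate the 45 unordered pairs (i,j) with i<j and classify each by sign(x_j-x_i) * sign(y_j-y_i).
  (1,2):dx=-13,dy=+7->D; (1,3):dx=-11,dy=+14->D; (1,4):dx=-6,dy=+5->D; (1,5):dx=-2,dy=+15->D
  (1,6):dx=-5,dy=+1->D; (1,7):dx=-3,dy=-2->C; (1,8):dx=-10,dy=+11->D; (1,9):dx=-9,dy=+3->D
  (1,10):dx=-8,dy=+10->D; (2,3):dx=+2,dy=+7->C; (2,4):dx=+7,dy=-2->D; (2,5):dx=+11,dy=+8->C
  (2,6):dx=+8,dy=-6->D; (2,7):dx=+10,dy=-9->D; (2,8):dx=+3,dy=+4->C; (2,9):dx=+4,dy=-4->D
  (2,10):dx=+5,dy=+3->C; (3,4):dx=+5,dy=-9->D; (3,5):dx=+9,dy=+1->C; (3,6):dx=+6,dy=-13->D
  (3,7):dx=+8,dy=-16->D; (3,8):dx=+1,dy=-3->D; (3,9):dx=+2,dy=-11->D; (3,10):dx=+3,dy=-4->D
  (4,5):dx=+4,dy=+10->C; (4,6):dx=+1,dy=-4->D; (4,7):dx=+3,dy=-7->D; (4,8):dx=-4,dy=+6->D
  (4,9):dx=-3,dy=-2->C; (4,10):dx=-2,dy=+5->D; (5,6):dx=-3,dy=-14->C; (5,7):dx=-1,dy=-17->C
  (5,8):dx=-8,dy=-4->C; (5,9):dx=-7,dy=-12->C; (5,10):dx=-6,dy=-5->C; (6,7):dx=+2,dy=-3->D
  (6,8):dx=-5,dy=+10->D; (6,9):dx=-4,dy=+2->D; (6,10):dx=-3,dy=+9->D; (7,8):dx=-7,dy=+13->D
  (7,9):dx=-6,dy=+5->D; (7,10):dx=-5,dy=+12->D; (8,9):dx=+1,dy=-8->D; (8,10):dx=+2,dy=-1->D
  (9,10):dx=+1,dy=+7->C
Step 2: C = 14, D = 31, total pairs = 45.
Step 3: tau = (C - D)/(n(n-1)/2) = (14 - 31)/45 = -0.377778.
Step 4: Exact two-sided p-value (enumerate n! = 3628800 permutations of y under H0): p = 0.155742.
Step 5: alpha = 0.1. fail to reject H0.

tau_b = -0.3778 (C=14, D=31), p = 0.155742, fail to reject H0.


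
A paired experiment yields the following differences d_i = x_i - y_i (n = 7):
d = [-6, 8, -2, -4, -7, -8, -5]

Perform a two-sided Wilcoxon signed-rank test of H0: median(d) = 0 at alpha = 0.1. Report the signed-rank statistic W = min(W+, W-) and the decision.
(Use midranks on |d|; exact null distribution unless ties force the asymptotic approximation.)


Step 1: Drop any zero differences (none here) and take |d_i|.
|d| = [6, 8, 2, 4, 7, 8, 5]
Step 2: Midrank |d_i| (ties get averaged ranks).
ranks: |6|->4, |8|->6.5, |2|->1, |4|->2, |7|->5, |8|->6.5, |5|->3
Step 3: Attach original signs; sum ranks with positive sign and with negative sign.
W+ = 6.5 = 6.5
W- = 4 + 1 + 2 + 5 + 6.5 + 3 = 21.5
(Check: W+ + W- = 28 should equal n(n+1)/2 = 28.)
Step 4: Test statistic W = min(W+, W-) = 6.5.
Step 5: Ties in |d|, so use the tie-corrected normal approximation.
        E[W] = n(n+1)/4 = 7*8/4 = 14.
        Tie groups: |d|=8 (t=2); sum(t^3 - t) = 6.
        Var[W] = n(n+1)(2n+1)/24 - sum(t^3-t)/48 = 840/24 - 6/48 = 34.875.
        z = (W - E[W]) / sqrt(Var[W]) = (6.5 - 14) / 5.9055 = -1.2700.
        Two-sided p = 2*Phi(z) = 0.204084.
Step 6: alpha = 0.1. fail to reject H0.

W+ = 6.5, W- = 21.5, W = min = 6.5, p = 0.204084, fail to reject H0.


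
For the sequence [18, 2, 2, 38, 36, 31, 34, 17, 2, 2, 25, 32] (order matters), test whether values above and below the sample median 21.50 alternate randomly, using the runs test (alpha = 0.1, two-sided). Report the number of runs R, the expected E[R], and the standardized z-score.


Step 1: Compute median = 21.50; label A = above, B = below.
Labels in order: BBBAAAABBBAA  (n_A = 6, n_B = 6)
Step 2: Count runs R = 4.
Step 3: Under H0 (random ordering), E[R] = 2*n_A*n_B/(n_A+n_B) + 1 = 2*6*6/12 + 1 = 7.0000.
        Var[R] = 2*n_A*n_B*(2*n_A*n_B - n_A - n_B) / ((n_A+n_B)^2 * (n_A+n_B-1)) = 4320/1584 = 2.7273.
        SD[R] = 1.6514.
Step 4: Continuity-corrected z = (R + 0.5 - E[R]) / SD[R] = (4 + 0.5 - 7.0000) / 1.6514 = -1.5138.
Step 5: Two-sided p-value via normal approximation = 2*(1 - Phi(|z|)) = 0.130070.
Step 6: alpha = 0.1. fail to reject H0.

R = 4, z = -1.5138, p = 0.130070, fail to reject H0.


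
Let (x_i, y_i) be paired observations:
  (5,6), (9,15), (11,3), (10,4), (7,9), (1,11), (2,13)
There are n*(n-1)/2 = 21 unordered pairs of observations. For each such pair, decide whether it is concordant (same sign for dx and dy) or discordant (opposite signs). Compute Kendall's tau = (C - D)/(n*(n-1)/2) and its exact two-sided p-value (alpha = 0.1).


Step 1: Enumerate the 21 unordered pairs (i,j) with i<j and classify each by sign(x_j-x_i) * sign(y_j-y_i).
  (1,2):dx=+4,dy=+9->C; (1,3):dx=+6,dy=-3->D; (1,4):dx=+5,dy=-2->D; (1,5):dx=+2,dy=+3->C
  (1,6):dx=-4,dy=+5->D; (1,7):dx=-3,dy=+7->D; (2,3):dx=+2,dy=-12->D; (2,4):dx=+1,dy=-11->D
  (2,5):dx=-2,dy=-6->C; (2,6):dx=-8,dy=-4->C; (2,7):dx=-7,dy=-2->C; (3,4):dx=-1,dy=+1->D
  (3,5):dx=-4,dy=+6->D; (3,6):dx=-10,dy=+8->D; (3,7):dx=-9,dy=+10->D; (4,5):dx=-3,dy=+5->D
  (4,6):dx=-9,dy=+7->D; (4,7):dx=-8,dy=+9->D; (5,6):dx=-6,dy=+2->D; (5,7):dx=-5,dy=+4->D
  (6,7):dx=+1,dy=+2->C
Step 2: C = 6, D = 15, total pairs = 21.
Step 3: tau = (C - D)/(n(n-1)/2) = (6 - 15)/21 = -0.428571.
Step 4: Exact two-sided p-value (enumerate n! = 5040 permutations of y under H0): p = 0.238889.
Step 5: alpha = 0.1. fail to reject H0.

tau_b = -0.4286 (C=6, D=15), p = 0.238889, fail to reject H0.


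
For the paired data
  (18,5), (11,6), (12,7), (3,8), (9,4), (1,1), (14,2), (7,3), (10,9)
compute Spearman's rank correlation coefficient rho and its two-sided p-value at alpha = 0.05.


Step 1: Rank x and y separately (midranks; no ties here).
rank(x): 18->9, 11->6, 12->7, 3->2, 9->4, 1->1, 14->8, 7->3, 10->5
rank(y): 5->5, 6->6, 7->7, 8->8, 4->4, 1->1, 2->2, 3->3, 9->9
Step 2: d_i = R_x(i) - R_y(i); compute d_i^2.
  (9-5)^2=16, (6-6)^2=0, (7-7)^2=0, (2-8)^2=36, (4-4)^2=0, (1-1)^2=0, (8-2)^2=36, (3-3)^2=0, (5-9)^2=16
sum(d^2) = 104.
Step 3: rho = 1 - 6*104 / (9*(9^2 - 1)) = 1 - 624/720 = 0.133333.
Step 4: Under H0, t = rho * sqrt((n-2)/(1-rho^2)) = 0.3559 ~ t(7).
Step 5: Two-sided p-value from the t-distribution with 7 df = 0.732368.
Step 6: alpha = 0.05. fail to reject H0.

rho = 0.1333, p = 0.732368, fail to reject H0 at alpha = 0.05.


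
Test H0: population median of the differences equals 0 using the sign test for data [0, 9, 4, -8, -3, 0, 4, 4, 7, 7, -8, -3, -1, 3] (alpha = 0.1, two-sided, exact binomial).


Step 1: Discard zero differences. Original n = 14; n_eff = number of nonzero differences = 12.
Nonzero differences (with sign): +9, +4, -8, -3, +4, +4, +7, +7, -8, -3, -1, +3
Step 2: Count signs: positive = 7, negative = 5.
Step 3: Under H0: P(positive) = 0.5, so the number of positives S ~ Bin(12, 0.5).
Step 4: Two-sided exact p-value = sum of Bin(12,0.5) probabilities at or below the observed probability = 0.774414.
Step 5: alpha = 0.1. fail to reject H0.

n_eff = 12, pos = 7, neg = 5, p = 0.774414, fail to reject H0.


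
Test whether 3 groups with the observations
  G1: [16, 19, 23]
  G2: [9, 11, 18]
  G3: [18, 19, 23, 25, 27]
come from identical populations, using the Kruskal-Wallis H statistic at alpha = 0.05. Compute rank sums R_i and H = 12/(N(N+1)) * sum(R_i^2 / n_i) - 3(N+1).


Step 1: Combine all N = 11 observations and assign midranks.
sorted (value, group, rank): (9,G2,1), (11,G2,2), (16,G1,3), (18,G2,4.5), (18,G3,4.5), (19,G1,6.5), (19,G3,6.5), (23,G1,8.5), (23,G3,8.5), (25,G3,10), (27,G3,11)
Step 2: Sum ranks within each group.
R_1 = 18 (n_1 = 3)
R_2 = 7.5 (n_2 = 3)
R_3 = 40.5 (n_3 = 5)
Step 3: H = 12/(N(N+1)) * sum(R_i^2/n_i) - 3(N+1)
     = 12/(11*12) * (18^2/3 + 7.5^2/3 + 40.5^2/5) - 3*12
     = 0.090909 * 454.8 - 36
     = 5.345455.
Step 4: Ties present; correction factor C = 1 - 18/(11^3 - 11) = 0.986364. Corrected H = 5.345455 / 0.986364 = 5.419355.
Step 5: Under H0, H ~ chi^2(2); p-value = 0.066558.
Step 6: alpha = 0.05. fail to reject H0.

H = 5.4194, df = 2, p = 0.066558, fail to reject H0.


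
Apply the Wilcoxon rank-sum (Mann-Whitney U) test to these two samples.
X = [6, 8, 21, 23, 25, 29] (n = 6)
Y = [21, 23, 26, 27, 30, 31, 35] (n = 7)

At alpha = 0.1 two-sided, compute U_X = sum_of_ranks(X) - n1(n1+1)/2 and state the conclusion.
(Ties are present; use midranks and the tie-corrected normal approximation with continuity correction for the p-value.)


Step 1: Combine and sort all 13 observations; assign midranks.
sorted (value, group): (6,X), (8,X), (21,X), (21,Y), (23,X), (23,Y), (25,X), (26,Y), (27,Y), (29,X), (30,Y), (31,Y), (35,Y)
ranks: 6->1, 8->2, 21->3.5, 21->3.5, 23->5.5, 23->5.5, 25->7, 26->8, 27->9, 29->10, 30->11, 31->12, 35->13
Step 2: Rank sum for X: R1 = 1 + 2 + 3.5 + 5.5 + 7 + 10 = 29.
Step 3: U_X = R1 - n1(n1+1)/2 = 29 - 6*7/2 = 29 - 21 = 8.
       U_Y = n1*n2 - U_X = 42 - 8 = 34.
Step 4: Ties are present, so use the tie-corrected normal approximation (with continuity correction) for the p-value.
Step 5: p-value = 0.073351; compare to alpha = 0.1. reject H0.

U_X = 8, p = 0.073351, reject H0 at alpha = 0.1.


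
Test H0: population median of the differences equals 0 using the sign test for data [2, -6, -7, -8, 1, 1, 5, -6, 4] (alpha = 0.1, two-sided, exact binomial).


Step 1: Discard zero differences. Original n = 9; n_eff = number of nonzero differences = 9.
Nonzero differences (with sign): +2, -6, -7, -8, +1, +1, +5, -6, +4
Step 2: Count signs: positive = 5, negative = 4.
Step 3: Under H0: P(positive) = 0.5, so the number of positives S ~ Bin(9, 0.5).
Step 4: Two-sided exact p-value = sum of Bin(9,0.5) probabilities at or below the observed probability = 1.000000.
Step 5: alpha = 0.1. fail to reject H0.

n_eff = 9, pos = 5, neg = 4, p = 1.000000, fail to reject H0.


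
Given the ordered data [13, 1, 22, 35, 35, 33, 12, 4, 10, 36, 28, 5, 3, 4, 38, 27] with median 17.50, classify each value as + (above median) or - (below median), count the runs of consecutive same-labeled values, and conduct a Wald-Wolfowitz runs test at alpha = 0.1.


Step 1: Compute median = 17.50; label A = above, B = below.
Labels in order: BBAAAABBBAABBBAA  (n_A = 8, n_B = 8)
Step 2: Count runs R = 6.
Step 3: Under H0 (random ordering), E[R] = 2*n_A*n_B/(n_A+n_B) + 1 = 2*8*8/16 + 1 = 9.0000.
        Var[R] = 2*n_A*n_B*(2*n_A*n_B - n_A - n_B) / ((n_A+n_B)^2 * (n_A+n_B-1)) = 14336/3840 = 3.7333.
        SD[R] = 1.9322.
Step 4: Continuity-corrected z = (R + 0.5 - E[R]) / SD[R] = (6 + 0.5 - 9.0000) / 1.9322 = -1.2939.
Step 5: Two-sided p-value via normal approximation = 2*(1 - Phi(|z|)) = 0.195709.
Step 6: alpha = 0.1. fail to reject H0.

R = 6, z = -1.2939, p = 0.195709, fail to reject H0.


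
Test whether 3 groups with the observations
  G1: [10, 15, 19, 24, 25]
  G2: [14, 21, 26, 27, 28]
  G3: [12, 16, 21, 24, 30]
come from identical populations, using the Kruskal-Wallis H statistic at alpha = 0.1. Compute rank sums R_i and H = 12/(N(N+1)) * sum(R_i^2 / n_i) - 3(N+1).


Step 1: Combine all N = 15 observations and assign midranks.
sorted (value, group, rank): (10,G1,1), (12,G3,2), (14,G2,3), (15,G1,4), (16,G3,5), (19,G1,6), (21,G2,7.5), (21,G3,7.5), (24,G1,9.5), (24,G3,9.5), (25,G1,11), (26,G2,12), (27,G2,13), (28,G2,14), (30,G3,15)
Step 2: Sum ranks within each group.
R_1 = 31.5 (n_1 = 5)
R_2 = 49.5 (n_2 = 5)
R_3 = 39 (n_3 = 5)
Step 3: H = 12/(N(N+1)) * sum(R_i^2/n_i) - 3(N+1)
     = 12/(15*16) * (31.5^2/5 + 49.5^2/5 + 39^2/5) - 3*16
     = 0.050000 * 992.7 - 48
     = 1.635000.
Step 4: Ties present; correction factor C = 1 - 12/(15^3 - 15) = 0.996429. Corrected H = 1.635000 / 0.996429 = 1.640860.
Step 5: Under H0, H ~ chi^2(2); p-value = 0.440242.
Step 6: alpha = 0.1. fail to reject H0.

H = 1.6409, df = 2, p = 0.440242, fail to reject H0.


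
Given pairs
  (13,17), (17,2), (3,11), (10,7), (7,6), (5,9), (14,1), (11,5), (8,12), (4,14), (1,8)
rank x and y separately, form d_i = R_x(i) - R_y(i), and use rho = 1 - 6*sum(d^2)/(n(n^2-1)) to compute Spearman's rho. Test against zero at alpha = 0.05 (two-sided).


Step 1: Rank x and y separately (midranks; no ties here).
rank(x): 13->9, 17->11, 3->2, 10->7, 7->5, 5->4, 14->10, 11->8, 8->6, 4->3, 1->1
rank(y): 17->11, 2->2, 11->8, 7->5, 6->4, 9->7, 1->1, 5->3, 12->9, 14->10, 8->6
Step 2: d_i = R_x(i) - R_y(i); compute d_i^2.
  (9-11)^2=4, (11-2)^2=81, (2-8)^2=36, (7-5)^2=4, (5-4)^2=1, (4-7)^2=9, (10-1)^2=81, (8-3)^2=25, (6-9)^2=9, (3-10)^2=49, (1-6)^2=25
sum(d^2) = 324.
Step 3: rho = 1 - 6*324 / (11*(11^2 - 1)) = 1 - 1944/1320 = -0.472727.
Step 4: Under H0, t = rho * sqrt((n-2)/(1-rho^2)) = -1.6094 ~ t(9).
Step 5: Two-sided p-value from the t-distribution with 9 df = 0.141999.
Step 6: alpha = 0.05. fail to reject H0.

rho = -0.4727, p = 0.141999, fail to reject H0 at alpha = 0.05.


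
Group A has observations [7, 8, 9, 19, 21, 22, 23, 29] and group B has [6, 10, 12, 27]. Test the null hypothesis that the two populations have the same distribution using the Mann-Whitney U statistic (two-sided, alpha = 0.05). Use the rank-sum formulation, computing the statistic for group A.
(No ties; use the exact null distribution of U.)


Step 1: Combine and sort all 12 observations; assign midranks.
sorted (value, group): (6,Y), (7,X), (8,X), (9,X), (10,Y), (12,Y), (19,X), (21,X), (22,X), (23,X), (27,Y), (29,X)
ranks: 6->1, 7->2, 8->3, 9->4, 10->5, 12->6, 19->7, 21->8, 22->9, 23->10, 27->11, 29->12
Step 2: Rank sum for X: R1 = 2 + 3 + 4 + 7 + 8 + 9 + 10 + 12 = 55.
Step 3: U_X = R1 - n1(n1+1)/2 = 55 - 8*9/2 = 55 - 36 = 19.
       U_Y = n1*n2 - U_X = 32 - 19 = 13.
Step 4: No ties, so the exact null distribution of U (based on enumerating the C(12,8) = 495 equally likely rank assignments) gives the two-sided p-value.
Step 5: p-value = 0.682828; compare to alpha = 0.05. fail to reject H0.

U_X = 19, p = 0.682828, fail to reject H0 at alpha = 0.05.


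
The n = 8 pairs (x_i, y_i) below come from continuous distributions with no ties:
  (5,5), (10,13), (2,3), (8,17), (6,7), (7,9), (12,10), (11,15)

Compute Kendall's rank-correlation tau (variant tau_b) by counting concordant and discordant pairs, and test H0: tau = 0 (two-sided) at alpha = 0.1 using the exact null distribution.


Step 1: Enumerate the 28 unordered pairs (i,j) with i<j and classify each by sign(x_j-x_i) * sign(y_j-y_i).
  (1,2):dx=+5,dy=+8->C; (1,3):dx=-3,dy=-2->C; (1,4):dx=+3,dy=+12->C; (1,5):dx=+1,dy=+2->C
  (1,6):dx=+2,dy=+4->C; (1,7):dx=+7,dy=+5->C; (1,8):dx=+6,dy=+10->C; (2,3):dx=-8,dy=-10->C
  (2,4):dx=-2,dy=+4->D; (2,5):dx=-4,dy=-6->C; (2,6):dx=-3,dy=-4->C; (2,7):dx=+2,dy=-3->D
  (2,8):dx=+1,dy=+2->C; (3,4):dx=+6,dy=+14->C; (3,5):dx=+4,dy=+4->C; (3,6):dx=+5,dy=+6->C
  (3,7):dx=+10,dy=+7->C; (3,8):dx=+9,dy=+12->C; (4,5):dx=-2,dy=-10->C; (4,6):dx=-1,dy=-8->C
  (4,7):dx=+4,dy=-7->D; (4,8):dx=+3,dy=-2->D; (5,6):dx=+1,dy=+2->C; (5,7):dx=+6,dy=+3->C
  (5,8):dx=+5,dy=+8->C; (6,7):dx=+5,dy=+1->C; (6,8):dx=+4,dy=+6->C; (7,8):dx=-1,dy=+5->D
Step 2: C = 23, D = 5, total pairs = 28.
Step 3: tau = (C - D)/(n(n-1)/2) = (23 - 5)/28 = 0.642857.
Step 4: Exact two-sided p-value (enumerate n! = 40320 permutations of y under H0): p = 0.031151.
Step 5: alpha = 0.1. reject H0.

tau_b = 0.6429 (C=23, D=5), p = 0.031151, reject H0.
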